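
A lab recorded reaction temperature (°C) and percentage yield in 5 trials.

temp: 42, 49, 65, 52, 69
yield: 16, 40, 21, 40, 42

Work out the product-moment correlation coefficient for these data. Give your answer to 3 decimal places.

0.300

n = 5, Σx = 277, Σy = 159, Σx² = 15855, Σy² = 5661, Σxy = 8975
nΣxy − ΣxΣy = 44875 − 44043 = 832
nΣx² − (Σx)² = 79275 − 76729 = 2546; nΣy² − (Σy)² = 28305 − 25281 = 3024
r = 832 / √(2546 × 3024) = 832 / 2774.7259 ≈ 0.300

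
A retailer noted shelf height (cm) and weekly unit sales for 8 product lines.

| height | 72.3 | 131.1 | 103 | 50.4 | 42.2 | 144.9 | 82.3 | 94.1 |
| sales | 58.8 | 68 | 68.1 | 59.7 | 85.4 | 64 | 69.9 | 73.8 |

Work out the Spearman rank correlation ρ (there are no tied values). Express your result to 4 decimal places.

-0.1429

Rank height: 3, 7, 6, 2, 1, 8, 4, 5
Rank sales: 1, 4, 5, 2, 8, 3, 6, 7
d = rank(height) − rank(sales): 2, 3, 1, 0, -7, 5, -2, -2; Σd² = 96
ρ = 1 − 6Σd² / [n(n²−1)] = 1 − 6×96 / (8×63) = 1 − 576/504 ≈ -0.1429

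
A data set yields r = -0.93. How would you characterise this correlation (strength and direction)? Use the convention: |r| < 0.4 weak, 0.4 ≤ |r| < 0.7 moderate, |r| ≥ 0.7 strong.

r = -0.93 < 0 so the relationship is negative.
|r| = 0.93, which falls in the strong range.

strong negative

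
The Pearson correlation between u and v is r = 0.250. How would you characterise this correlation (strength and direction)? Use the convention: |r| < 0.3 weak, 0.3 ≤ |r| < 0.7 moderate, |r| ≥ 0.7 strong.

weak positive

r = 0.250 > 0 so the relationship is positive.
|r| = 0.250, which falls in the weak range.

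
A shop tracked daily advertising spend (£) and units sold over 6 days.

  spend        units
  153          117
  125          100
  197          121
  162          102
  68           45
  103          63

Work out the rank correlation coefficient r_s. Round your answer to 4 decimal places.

0.9429

Rank spend: 4, 3, 6, 5, 1, 2
Rank units: 5, 3, 6, 4, 1, 2
d = rank(spend) − rank(units): -1, 0, 0, 1, 0, 0; Σd² = 2
ρ = 1 − 6Σd² / [n(n²−1)] = 1 − 6×2 / (6×35) = 1 − 12/210 ≈ 0.9429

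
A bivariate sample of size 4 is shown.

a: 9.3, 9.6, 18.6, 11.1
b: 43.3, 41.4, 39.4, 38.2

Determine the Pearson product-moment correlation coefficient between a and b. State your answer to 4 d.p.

n = 4, Σa = 48.6, Σb = 162.3, Σa² = 647.82, Σb² = 6600.45, Σab = 1956.99
nΣab − ΣaΣb = 7827.96 − 7887.78 = -59.82
nΣa² − (Σa)² = 2591.28 − 2361.96 = 229.32; nΣb² − (Σb)² = 26401.8 − 26341.29 = 60.51
r = -59.82 / √(229.32 × 60.51) = -59.82 / 117.7971 ≈ -0.5078

-0.5078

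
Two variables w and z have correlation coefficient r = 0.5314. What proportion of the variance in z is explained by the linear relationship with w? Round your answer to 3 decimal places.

r² = (0.5314)² = 0.282

0.282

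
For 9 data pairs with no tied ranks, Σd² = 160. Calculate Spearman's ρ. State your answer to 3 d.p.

ρ = 1 − 6Σd² / [n(n²−1)] = 1 − 6×160 / (9×80)
  = 1 − 960/720 = 1 − 1.3333 ≈ -0.333

-0.333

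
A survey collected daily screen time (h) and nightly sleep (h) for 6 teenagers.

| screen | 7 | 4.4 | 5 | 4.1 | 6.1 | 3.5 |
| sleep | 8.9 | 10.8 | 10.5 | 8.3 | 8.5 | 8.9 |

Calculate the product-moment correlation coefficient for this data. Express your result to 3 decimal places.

-0.155

n = 6, Σx = 30.1, Σy = 55.9, Σx² = 159.63, Σy² = 526.45, Σxy = 279.35
nΣxy − ΣxΣy = 1676.1 − 1682.59 = -6.49
nΣx² − (Σx)² = 957.78 − 906.01 = 51.77; nΣy² − (Σy)² = 3158.7 − 3124.81 = 33.89
r = -6.49 / √(51.77 × 33.89) = -6.49 / 41.8866 ≈ -0.155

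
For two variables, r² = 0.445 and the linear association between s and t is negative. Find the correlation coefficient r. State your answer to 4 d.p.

-0.6671

|r| = √0.445 = 0.6671
The association is negative, so r = −0.6671.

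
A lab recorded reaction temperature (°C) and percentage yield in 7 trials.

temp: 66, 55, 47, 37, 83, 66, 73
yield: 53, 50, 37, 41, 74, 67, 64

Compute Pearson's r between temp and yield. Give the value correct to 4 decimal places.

n = 7, Σx = 427, Σy = 386, Σx² = 27533, Σy² = 22420, Σxy = 24740
nΣxy − ΣxΣy = 173180 − 164822 = 8358
nΣx² − (Σx)² = 192731 − 182329 = 10402; nΣy² − (Σy)² = 156940 − 148996 = 7944
r = 8358 / √(10402 × 7944) = 8358 / 9090.2964 ≈ 0.9194

0.9194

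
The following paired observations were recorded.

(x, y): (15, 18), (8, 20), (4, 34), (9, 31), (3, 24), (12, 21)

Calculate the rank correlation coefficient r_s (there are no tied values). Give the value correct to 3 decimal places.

Rank x: 6, 3, 2, 4, 1, 5
Rank y: 1, 2, 6, 5, 4, 3
d = rank(x) − rank(y): 5, 1, -4, -1, -3, 2; Σd² = 56
ρ = 1 − 6Σd² / [n(n²−1)] = 1 − 6×56 / (6×35) = 1 − 336/210 ≈ -0.600

-0.600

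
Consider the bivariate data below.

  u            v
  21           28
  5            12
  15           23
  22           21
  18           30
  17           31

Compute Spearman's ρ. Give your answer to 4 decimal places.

Rank u: 5, 1, 2, 6, 4, 3
Rank v: 4, 1, 3, 2, 5, 6
d = rank(u) − rank(v): 1, 0, -1, 4, -1, -3; Σd² = 28
ρ = 1 − 6Σd² / [n(n²−1)] = 1 − 6×28 / (6×35) = 1 − 168/210 ≈ 0.2000

0.2000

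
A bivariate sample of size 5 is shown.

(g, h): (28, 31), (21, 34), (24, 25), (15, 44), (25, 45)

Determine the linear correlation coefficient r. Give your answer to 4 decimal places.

-0.4631

n = 5, Σg = 113, Σh = 179, Σg² = 2651, Σh² = 6703, Σgh = 3967
nΣgh − ΣgΣh = 19835 − 20227 = -392
nΣg² − (Σg)² = 13255 − 12769 = 486; nΣh² − (Σh)² = 33515 − 32041 = 1474
r = -392 / √(486 × 1474) = -392 / 846.3829 ≈ -0.4631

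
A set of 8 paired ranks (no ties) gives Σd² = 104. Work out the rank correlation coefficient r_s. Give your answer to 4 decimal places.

ρ = 1 − 6Σd² / [n(n²−1)] = 1 − 6×104 / (8×63)
  = 1 − 624/504 = 1 − 1.23810 ≈ -0.2381

-0.2381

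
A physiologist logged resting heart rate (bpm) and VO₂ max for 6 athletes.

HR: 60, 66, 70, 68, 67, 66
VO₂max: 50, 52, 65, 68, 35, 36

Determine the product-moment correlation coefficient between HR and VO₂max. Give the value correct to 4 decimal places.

n = 6, Σx = 397, Σy = 306, Σx² = 26325, Σy² = 16574, Σxy = 20327
nΣxy − ΣxΣy = 121962 − 121482 = 480
nΣx² − (Σx)² = 157950 − 157609 = 341; nΣy² − (Σy)² = 99444 − 93636 = 5808
r = 480 / √(341 × 5808) = 480 / 1407.3123 ≈ 0.3411

0.3411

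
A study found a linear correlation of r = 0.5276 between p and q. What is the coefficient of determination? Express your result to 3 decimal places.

r² = (0.5276)² = 0.278

0.278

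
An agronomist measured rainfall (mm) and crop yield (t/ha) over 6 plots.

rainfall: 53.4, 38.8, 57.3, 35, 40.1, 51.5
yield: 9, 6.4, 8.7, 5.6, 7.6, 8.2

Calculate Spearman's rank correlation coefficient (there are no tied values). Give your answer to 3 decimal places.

0.943

Rank rainfall: 5, 2, 6, 1, 3, 4
Rank yield: 6, 2, 5, 1, 3, 4
d = rank(rainfall) − rank(yield): -1, 0, 1, 0, 0, 0; Σd² = 2
ρ = 1 − 6Σd² / [n(n²−1)] = 1 − 6×2 / (6×35) = 1 − 12/210 ≈ 0.943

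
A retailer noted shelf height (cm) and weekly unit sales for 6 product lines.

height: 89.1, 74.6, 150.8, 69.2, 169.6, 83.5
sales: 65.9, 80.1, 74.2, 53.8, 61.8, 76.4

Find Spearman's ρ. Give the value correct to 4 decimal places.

Rank height: 4, 2, 5, 1, 6, 3
Rank sales: 3, 6, 4, 1, 2, 5
d = rank(height) − rank(sales): 1, -4, 1, 0, 4, -2; Σd² = 38
ρ = 1 − 6Σd² / [n(n²−1)] = 1 − 6×38 / (6×35) = 1 − 228/210 ≈ -0.0857

-0.0857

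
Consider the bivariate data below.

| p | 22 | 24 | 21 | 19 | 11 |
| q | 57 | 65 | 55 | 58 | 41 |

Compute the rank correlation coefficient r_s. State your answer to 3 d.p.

Rank p: 4, 5, 3, 2, 1
Rank q: 3, 5, 2, 4, 1
d = rank(p) − rank(q): 1, 0, 1, -2, 0; Σd² = 6
ρ = 1 − 6Σd² / [n(n²−1)] = 1 − 6×6 / (5×24) = 1 − 36/120 ≈ 0.700

0.700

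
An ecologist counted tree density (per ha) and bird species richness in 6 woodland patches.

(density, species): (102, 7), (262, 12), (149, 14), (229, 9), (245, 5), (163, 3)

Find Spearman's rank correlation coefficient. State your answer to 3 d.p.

0.029

Rank density: 1, 6, 2, 4, 5, 3
Rank species: 3, 5, 6, 4, 2, 1
d = rank(density) − rank(species): -2, 1, -4, 0, 3, 2; Σd² = 34
ρ = 1 − 6Σd² / [n(n²−1)] = 1 − 6×34 / (6×35) = 1 − 204/210 ≈ 0.029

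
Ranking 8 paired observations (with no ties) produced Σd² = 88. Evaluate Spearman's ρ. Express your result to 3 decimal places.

ρ = 1 − 6Σd² / [n(n²−1)] = 1 − 6×88 / (8×63)
  = 1 − 528/504 = 1 − 1.0476 ≈ -0.048

-0.048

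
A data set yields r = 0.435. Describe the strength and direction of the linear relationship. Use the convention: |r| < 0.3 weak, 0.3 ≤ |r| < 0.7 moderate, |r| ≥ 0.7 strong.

r = 0.435 > 0 so the relationship is positive.
|r| = 0.435, which falls in the moderate range.

moderate positive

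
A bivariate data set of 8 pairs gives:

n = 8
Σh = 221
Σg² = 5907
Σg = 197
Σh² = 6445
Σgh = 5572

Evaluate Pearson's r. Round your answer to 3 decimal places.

r = (nΣgh − ΣgΣh) / √[(nΣg² − (Σg)²)(nΣh² − (Σh)²)]
Numerator: 8×5572 − 197×221 = 1039
Denominator: √[(47256 − 38809)(51560 − 48841)] = √[8447 × 2719] = 4792.4308
r = 1039 / 4792.4308 ≈ 0.217

0.217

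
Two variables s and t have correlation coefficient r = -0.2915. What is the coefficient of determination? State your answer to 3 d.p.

r² = (-0.2915)² = 0.085

0.085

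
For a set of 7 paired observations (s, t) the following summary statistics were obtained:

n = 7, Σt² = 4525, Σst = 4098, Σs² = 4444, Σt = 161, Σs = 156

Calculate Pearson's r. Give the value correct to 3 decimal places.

r = (nΣst − ΣsΣt) / √[(nΣs² − (Σs)²)(nΣt² − (Σt)²)]
Numerator: 7×4098 − 156×161 = 3570
Denominator: √[(31108 − 24336)(31675 − 25921)] = √[6772 × 5754] = 6242.2823
r = 3570 / 6242.2823 ≈ 0.572

0.572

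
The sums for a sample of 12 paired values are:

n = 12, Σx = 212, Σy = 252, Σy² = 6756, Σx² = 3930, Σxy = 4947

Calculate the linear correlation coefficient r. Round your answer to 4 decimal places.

r = (nΣxy − ΣxΣy) / √[(nΣx² − (Σx)²)(nΣy² − (Σy)²)]
Numerator: 12×4947 − 212×252 = 5940
Denominator: √[(47160 − 44944)(81072 − 63504)] = √[2216 × 17568] = 6239.4461
r = 5940 / 6239.4461 ≈ 0.9520

0.9520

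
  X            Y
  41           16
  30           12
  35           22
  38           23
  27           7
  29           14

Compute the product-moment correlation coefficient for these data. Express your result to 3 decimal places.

0.722

n = 6, ΣX = 200, ΣY = 94, ΣX² = 6820, ΣY² = 1658, ΣXY = 3255
nΣXY − ΣXΣY = 19530 − 18800 = 730
nΣX² − (ΣX)² = 40920 − 40000 = 920; nΣY² − (ΣY)² = 9948 − 8836 = 1112
r = 730 / √(920 × 1112) = 730 / 1011.4544 ≈ 0.722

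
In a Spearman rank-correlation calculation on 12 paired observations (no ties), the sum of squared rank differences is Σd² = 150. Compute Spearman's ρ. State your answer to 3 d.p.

0.476

ρ = 1 − 6Σd² / [n(n²−1)] = 1 − 6×150 / (12×143)
  = 1 − 900/1716 = 1 − 0.5245 ≈ 0.476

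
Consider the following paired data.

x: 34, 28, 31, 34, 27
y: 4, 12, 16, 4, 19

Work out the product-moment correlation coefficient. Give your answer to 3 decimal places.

n = 5, Σx = 154, Σy = 55, Σx² = 4786, Σy² = 793, Σxy = 1617
nΣxy − ΣxΣy = 8085 − 8470 = -385
nΣx² − (Σx)² = 23930 − 23716 = 214; nΣy² − (Σy)² = 3965 − 3025 = 940
r = -385 / √(214 × 940) = -385 / 448.5086 ≈ -0.858

-0.858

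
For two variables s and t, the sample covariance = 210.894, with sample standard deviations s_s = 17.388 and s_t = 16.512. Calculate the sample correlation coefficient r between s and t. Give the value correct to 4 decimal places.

r = Cov(s,t) / (s_s · s_t) = 210.894 / (17.388 × 16.512)
  = 210.894 / 287.1107 ≈ 0.7345

0.7345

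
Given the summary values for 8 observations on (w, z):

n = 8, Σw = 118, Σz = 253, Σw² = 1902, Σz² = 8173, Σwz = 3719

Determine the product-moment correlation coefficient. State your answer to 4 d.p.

r = (nΣwz − ΣwΣz) / √[(nΣw² − (Σw)²)(nΣz² − (Σz)²)]
Numerator: 8×3719 − 118×253 = -102
Denominator: √[(15216 − 13924)(65384 − 64009)] = √[1292 × 1375] = 1332.8541
r = -102 / 1332.8541 ≈ -0.0765

-0.0765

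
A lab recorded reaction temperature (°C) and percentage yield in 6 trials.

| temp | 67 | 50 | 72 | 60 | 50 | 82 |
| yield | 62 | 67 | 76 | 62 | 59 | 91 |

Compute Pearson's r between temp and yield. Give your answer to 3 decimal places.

0.819

n = 6, Σx = 381, Σy = 417, Σx² = 24997, Σy² = 29715, Σxy = 27108
nΣxy − ΣxΣy = 162648 − 158877 = 3771
nΣx² − (Σx)² = 149982 − 145161 = 4821; nΣy² − (Σy)² = 178290 − 173889 = 4401
r = 3771 / √(4821 × 4401) = 3771 / 4606.2155 ≈ 0.819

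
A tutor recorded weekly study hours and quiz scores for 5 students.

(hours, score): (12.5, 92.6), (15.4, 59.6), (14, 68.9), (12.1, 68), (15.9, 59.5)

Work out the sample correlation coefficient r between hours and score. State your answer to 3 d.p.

n = 5, Σx = 69.9, Σy = 348.6, Σx² = 988.63, Σy² = 25038.38, Σxy = 4808.79
nΣxy − ΣxΣy = 24043.95 − 24367.14 = -323.19
nΣx² − (Σx)² = 4943.15 − 4886.01 = 57.14; nΣy² − (Σy)² = 125191.9 − 121521.96 = 3669.94
r = -323.19 / √(57.14 × 3669.94) = -323.19 / 457.9305 ≈ -0.706

-0.706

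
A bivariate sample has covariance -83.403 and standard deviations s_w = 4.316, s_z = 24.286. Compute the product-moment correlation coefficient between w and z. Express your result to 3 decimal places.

-0.796

r = Cov(w,z) / (s_w · s_z) = -83.403 / (4.316 × 24.286)
  = -83.403 / 104.8184 ≈ -0.796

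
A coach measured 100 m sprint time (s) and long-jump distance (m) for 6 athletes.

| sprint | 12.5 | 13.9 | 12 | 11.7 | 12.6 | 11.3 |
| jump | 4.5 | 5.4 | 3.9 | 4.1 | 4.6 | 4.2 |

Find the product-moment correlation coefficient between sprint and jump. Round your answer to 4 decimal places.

0.9097

n = 6, Σx = 74, Σy = 26.7, Σx² = 916.8, Σy² = 120.23, Σxy = 331.5
nΣxy − ΣxΣy = 1989 − 1975.8 = 13.2
nΣx² − (Σx)² = 5500.8 − 5476 = 24.8; nΣy² − (Σy)² = 721.38 − 712.89 = 8.49
r = 13.2 / √(24.8 × 8.49) = 13.2 / 14.5104 ≈ 0.9097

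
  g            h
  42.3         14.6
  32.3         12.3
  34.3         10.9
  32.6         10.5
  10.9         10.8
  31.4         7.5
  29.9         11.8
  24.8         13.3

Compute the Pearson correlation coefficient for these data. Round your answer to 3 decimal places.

0.246

n = 8, Σg = 238.5, Σh = 91.7, Σg² = 7685.65, Σh² = 1082.53, Σgh = 2766.92
nΣgh − ΣgΣh = 22135.36 − 21870.45 = 264.91
nΣg² − (Σg)² = 61485.2 − 56882.25 = 4602.95; nΣh² − (Σh)² = 8660.24 − 8408.89 = 251.35
r = 264.91 / √(4602.95 × 251.35) = 264.91 / 1075.6168 ≈ 0.246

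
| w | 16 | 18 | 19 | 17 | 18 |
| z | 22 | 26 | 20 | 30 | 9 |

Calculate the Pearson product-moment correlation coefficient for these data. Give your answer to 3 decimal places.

n = 5, Σw = 88, Σz = 107, Σw² = 1554, Σz² = 2541, Σwz = 1872
nΣwz − ΣwΣz = 9360 − 9416 = -56
nΣw² − (Σw)² = 7770 − 7744 = 26; nΣz² − (Σz)² = 12705 − 11449 = 1256
r = -56 / √(26 × 1256) = -56 / 180.7097 ≈ -0.310

-0.310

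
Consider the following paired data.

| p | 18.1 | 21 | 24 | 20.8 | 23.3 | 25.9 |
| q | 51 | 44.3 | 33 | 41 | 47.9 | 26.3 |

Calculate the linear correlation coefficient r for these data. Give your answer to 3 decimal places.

-0.820

n = 6, Σp = 133.1, Σq = 243.5, Σp² = 2990.95, Σq² = 10319.59, Σpq = 5295.44
nΣpq − ΣpΣq = 31772.64 − 32409.85 = -637.21
nΣp² − (Σp)² = 17945.7 − 17715.61 = 230.09; nΣq² − (Σq)² = 61917.54 − 59292.25 = 2625.29
r = -637.21 / √(230.09 × 2625.29) = -637.21 / 777.2085 ≈ -0.820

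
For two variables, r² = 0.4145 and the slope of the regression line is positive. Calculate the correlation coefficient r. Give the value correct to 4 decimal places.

|r| = √0.4145 = 0.6438
The association is positive, so r = 0.6438.

0.6438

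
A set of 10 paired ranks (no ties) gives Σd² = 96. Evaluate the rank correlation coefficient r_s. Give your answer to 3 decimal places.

ρ = 1 − 6Σd² / [n(n²−1)] = 1 − 6×96 / (10×99)
  = 1 − 576/990 = 1 − 0.5818 ≈ 0.418

0.418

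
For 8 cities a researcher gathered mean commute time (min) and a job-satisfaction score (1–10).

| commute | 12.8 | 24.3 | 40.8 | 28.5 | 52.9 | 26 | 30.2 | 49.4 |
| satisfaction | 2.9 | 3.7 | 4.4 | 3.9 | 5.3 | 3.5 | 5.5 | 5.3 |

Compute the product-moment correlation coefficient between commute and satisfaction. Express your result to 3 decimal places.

n = 8, Σx = 264.9, Σy = 34.5, Σx² = 10058.03, Σy² = 155.35, Σxy = 1216.99
nΣxy − ΣxΣy = 9735.92 − 9139.05 = 596.87
nΣx² − (Σx)² = 80464.24 − 70172.01 = 10292.23; nΣy² − (Σy)² = 1242.8 − 1190.25 = 52.55
r = 596.87 / √(10292.23 × 52.55) = 596.87 / 735.4296 ≈ 0.812

0.812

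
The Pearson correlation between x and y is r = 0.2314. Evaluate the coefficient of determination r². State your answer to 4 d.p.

0.0535

r² = (0.2314)² = 0.0535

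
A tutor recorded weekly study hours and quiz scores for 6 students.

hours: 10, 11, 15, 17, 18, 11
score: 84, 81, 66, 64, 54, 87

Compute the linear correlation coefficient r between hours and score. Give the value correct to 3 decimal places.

n = 6, Σx = 82, Σy = 436, Σx² = 1180, Σy² = 32554, Σxy = 5738
nΣxy − ΣxΣy = 34428 − 35752 = -1324
nΣx² − (Σx)² = 7080 − 6724 = 356; nΣy² − (Σy)² = 195324 − 190096 = 5228
r = -1324 / √(356 × 5228) = -1324 / 1364.2463 ≈ -0.970

-0.970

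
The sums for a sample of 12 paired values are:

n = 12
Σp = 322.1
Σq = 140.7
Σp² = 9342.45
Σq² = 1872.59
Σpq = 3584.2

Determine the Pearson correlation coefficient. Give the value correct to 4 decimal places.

r = (nΣpq − ΣpΣq) / √[(nΣp² − (Σp)²)(nΣq² − (Σq)²)]
Numerator: 12×3584.2 − 322.1×140.7 = -2309.07
Denominator: √[(112109.4 − 103748.41)(22471.08 − 19796.49)] = √[8360.99 × 2674.59] = 4728.8709
r = -2309.07 / 4728.8709 ≈ -0.4883

-0.4883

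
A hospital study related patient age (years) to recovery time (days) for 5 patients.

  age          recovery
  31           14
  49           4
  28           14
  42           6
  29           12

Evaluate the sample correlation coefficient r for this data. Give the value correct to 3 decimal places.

-0.967

n = 5, Σx = 179, Σy = 50, Σx² = 6751, Σy² = 588, Σxy = 1622
nΣxy − ΣxΣy = 8110 − 8950 = -840
nΣx² − (Σx)² = 33755 − 32041 = 1714; nΣy² − (Σy)² = 2940 − 2500 = 440
r = -840 / √(1714 × 440) = -840 / 868.4239 ≈ -0.967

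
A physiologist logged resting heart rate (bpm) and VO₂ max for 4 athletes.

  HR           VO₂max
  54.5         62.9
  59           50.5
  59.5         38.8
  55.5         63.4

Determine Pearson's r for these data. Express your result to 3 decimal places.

-0.928

n = 4, Σx = 228.5, Σy = 215.6, Σx² = 13071.75, Σy² = 12031.66, Σxy = 12234.85
nΣxy − ΣxΣy = 48939.4 − 49264.6 = -325.2
nΣx² − (Σx)² = 52287 − 52212.25 = 74.75; nΣy² − (Σy)² = 48126.64 − 46483.36 = 1643.28
r = -325.2 / √(74.75 × 1643.28) = -325.2 / 350.4785 ≈ -0.928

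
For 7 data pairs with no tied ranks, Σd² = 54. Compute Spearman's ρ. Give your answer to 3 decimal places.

ρ = 1 − 6Σd² / [n(n²−1)] = 1 − 6×54 / (7×48)
  = 1 − 324/336 = 1 − 0.9643 ≈ 0.036

0.036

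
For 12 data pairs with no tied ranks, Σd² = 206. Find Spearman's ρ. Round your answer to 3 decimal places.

ρ = 1 − 6Σd² / [n(n²−1)] = 1 − 6×206 / (12×143)
  = 1 − 1236/1716 = 1 − 0.7203 ≈ 0.280

0.280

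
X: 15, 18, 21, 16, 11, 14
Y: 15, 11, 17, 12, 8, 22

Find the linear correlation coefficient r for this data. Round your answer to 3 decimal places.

n = 6, ΣX = 95, ΣY = 85, ΣX² = 1563, ΣY² = 1327, ΣXY = 1368
nΣXY − ΣXΣY = 8208 − 8075 = 133
nΣX² − (ΣX)² = 9378 − 9025 = 353; nΣY² − (ΣY)² = 7962 − 7225 = 737
r = 133 / √(353 × 737) = 133 / 510.0598 ≈ 0.261

0.261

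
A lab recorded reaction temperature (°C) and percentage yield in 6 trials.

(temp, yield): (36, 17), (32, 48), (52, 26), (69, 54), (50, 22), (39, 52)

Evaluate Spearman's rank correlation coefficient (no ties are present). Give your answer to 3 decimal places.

0.371

Rank temp: 2, 1, 5, 6, 4, 3
Rank yield: 1, 4, 3, 6, 2, 5
d = rank(temp) − rank(yield): 1, -3, 2, 0, 2, -2; Σd² = 22
ρ = 1 − 6Σd² / [n(n²−1)] = 1 − 6×22 / (6×35) = 1 − 132/210 ≈ 0.371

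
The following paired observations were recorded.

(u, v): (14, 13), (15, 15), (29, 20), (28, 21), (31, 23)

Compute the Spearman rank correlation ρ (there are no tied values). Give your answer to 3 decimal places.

Rank u: 1, 2, 4, 3, 5
Rank v: 1, 2, 3, 4, 5
d = rank(u) − rank(v): 0, 0, 1, -1, 0; Σd² = 2
ρ = 1 − 6Σd² / [n(n²−1)] = 1 − 6×2 / (5×24) = 1 − 12/120 ≈ 0.900

0.900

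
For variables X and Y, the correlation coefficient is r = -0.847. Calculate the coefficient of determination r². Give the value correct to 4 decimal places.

0.7174

r² = (-0.847)² = 0.7174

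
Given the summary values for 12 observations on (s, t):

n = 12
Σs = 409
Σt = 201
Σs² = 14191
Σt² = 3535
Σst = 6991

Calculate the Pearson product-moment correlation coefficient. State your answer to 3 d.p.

r = (nΣst − ΣsΣt) / √[(nΣs² − (Σs)²)(nΣt² − (Σt)²)]
Numerator: 12×6991 − 409×201 = 1683
Denominator: √[(170292 − 167281)(42420 − 40401)] = √[3011 × 2019] = 2465.6052
r = 1683 / 2465.6052 ≈ 0.683

0.683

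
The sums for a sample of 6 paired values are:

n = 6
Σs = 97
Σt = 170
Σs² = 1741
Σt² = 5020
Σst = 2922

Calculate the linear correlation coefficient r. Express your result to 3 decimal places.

r = (nΣst − ΣsΣt) / √[(nΣs² − (Σs)²)(nΣt² − (Σt)²)]
Numerator: 6×2922 − 97×170 = 1042
Denominator: √[(10446 − 9409)(30120 − 28900)] = √[1037 × 1220] = 1124.7844
r = 1042 / 1124.7844 ≈ 0.926

0.926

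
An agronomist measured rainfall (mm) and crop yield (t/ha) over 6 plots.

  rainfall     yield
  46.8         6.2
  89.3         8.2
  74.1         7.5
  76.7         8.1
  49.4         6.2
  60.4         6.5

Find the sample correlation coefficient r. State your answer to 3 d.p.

0.964

n = 6, Σx = 396.7, Σy = 42.7, Σx² = 27626.95, Σy² = 308.23, Σxy = 2898.32
nΣxy − ΣxΣy = 17389.92 − 16939.09 = 450.83
nΣx² − (Σx)² = 165761.7 − 157370.89 = 8390.81; nΣy² − (Σy)² = 1849.38 − 1823.29 = 26.09
r = 450.83 / √(8390.81 × 26.09) = 450.83 / 467.8849 ≈ 0.964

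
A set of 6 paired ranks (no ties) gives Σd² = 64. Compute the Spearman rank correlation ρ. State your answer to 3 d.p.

ρ = 1 − 6Σd² / [n(n²−1)] = 1 − 6×64 / (6×35)
  = 1 − 384/210 = 1 − 1.8286 ≈ -0.829

-0.829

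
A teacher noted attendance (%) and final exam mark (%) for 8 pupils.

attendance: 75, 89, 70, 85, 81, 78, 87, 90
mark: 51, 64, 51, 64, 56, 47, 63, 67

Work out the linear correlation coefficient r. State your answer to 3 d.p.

n = 8, Σx = 655, Σy = 463, Σx² = 53985, Σy² = 27197, Σxy = 38244
nΣxy − ΣxΣy = 305952 − 303265 = 2687
nΣx² − (Σx)² = 431880 − 429025 = 2855; nΣy² − (Σy)² = 217576 − 214369 = 3207
r = 2687 / √(2855 × 3207) = 2687 / 3025.8858 ≈ 0.888

0.888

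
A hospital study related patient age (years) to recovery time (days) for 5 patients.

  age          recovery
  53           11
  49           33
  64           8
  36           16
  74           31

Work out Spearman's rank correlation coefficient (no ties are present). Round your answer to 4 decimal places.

-0.2000

Rank age: 3, 2, 4, 1, 5
Rank recovery: 2, 5, 1, 3, 4
d = rank(age) − rank(recovery): 1, -3, 3, -2, 1; Σd² = 24
ρ = 1 − 6Σd² / [n(n²−1)] = 1 − 6×24 / (5×24) = 1 − 144/120 ≈ -0.2000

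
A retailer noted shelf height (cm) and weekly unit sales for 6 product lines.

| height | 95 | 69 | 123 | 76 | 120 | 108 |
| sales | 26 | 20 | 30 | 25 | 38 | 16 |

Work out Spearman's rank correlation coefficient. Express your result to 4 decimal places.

0.6000

Rank height: 3, 1, 6, 2, 5, 4
Rank sales: 4, 2, 5, 3, 6, 1
d = rank(height) − rank(sales): -1, -1, 1, -1, -1, 3; Σd² = 14
ρ = 1 − 6Σd² / [n(n²−1)] = 1 − 6×14 / (6×35) = 1 − 84/210 ≈ 0.6000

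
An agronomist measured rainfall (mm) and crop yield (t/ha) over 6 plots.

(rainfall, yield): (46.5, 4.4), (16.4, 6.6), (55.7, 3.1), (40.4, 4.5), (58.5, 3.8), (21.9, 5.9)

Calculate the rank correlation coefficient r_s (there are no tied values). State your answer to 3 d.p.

Rank rainfall: 4, 1, 5, 3, 6, 2
Rank yield: 3, 6, 1, 4, 2, 5
d = rank(rainfall) − rank(yield): 1, -5, 4, -1, 4, -3; Σd² = 68
ρ = 1 − 6Σd² / [n(n²−1)] = 1 − 6×68 / (6×35) = 1 − 408/210 ≈ -0.943

-0.943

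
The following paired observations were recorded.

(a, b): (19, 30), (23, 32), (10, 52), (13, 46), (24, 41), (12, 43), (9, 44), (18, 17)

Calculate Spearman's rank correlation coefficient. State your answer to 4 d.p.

-0.6429

Rank a: 6, 7, 2, 4, 8, 3, 1, 5
Rank b: 2, 3, 8, 7, 4, 5, 6, 1
d = rank(a) − rank(b): 4, 4, -6, -3, 4, -2, -5, 4; Σd² = 138
ρ = 1 − 6Σd² / [n(n²−1)] = 1 − 6×138 / (8×63) = 1 − 828/504 ≈ -0.6429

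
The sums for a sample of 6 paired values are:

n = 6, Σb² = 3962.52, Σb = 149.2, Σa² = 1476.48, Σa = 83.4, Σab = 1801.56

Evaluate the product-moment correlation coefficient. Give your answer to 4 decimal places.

r = (nΣab − ΣaΣb) / √[(nΣa² − (Σa)²)(nΣb² − (Σb)²)]
Numerator: 6×1801.56 − 83.4×149.2 = -1633.92
Denominator: √[(8858.88 − 6955.56)(23775.12 − 22260.64)] = √[1903.32 × 1514.48] = 1697.8045
r = -1633.92 / 1697.8045 ≈ -0.9624

-0.9624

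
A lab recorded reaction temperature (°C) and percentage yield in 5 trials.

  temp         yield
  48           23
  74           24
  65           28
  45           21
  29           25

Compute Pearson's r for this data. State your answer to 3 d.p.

n = 5, Σx = 261, Σy = 121, Σx² = 14871, Σy² = 2955, Σxy = 6370
nΣxy − ΣxΣy = 31850 − 31581 = 269
nΣx² − (Σx)² = 74355 − 68121 = 6234; nΣy² − (Σy)² = 14775 − 14641 = 134
r = 269 / √(6234 × 134) = 269 / 913.9781 ≈ 0.294

0.294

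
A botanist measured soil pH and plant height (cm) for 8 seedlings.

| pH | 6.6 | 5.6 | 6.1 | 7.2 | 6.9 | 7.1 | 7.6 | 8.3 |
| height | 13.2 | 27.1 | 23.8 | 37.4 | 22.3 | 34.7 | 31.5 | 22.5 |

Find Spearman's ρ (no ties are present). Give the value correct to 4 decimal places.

Rank pH: 3, 1, 2, 6, 4, 5, 7, 8
Rank height: 1, 5, 4, 8, 2, 7, 6, 3
d = rank(pH) − rank(height): 2, -4, -2, -2, 2, -2, 1, 5; Σd² = 62
ρ = 1 − 6Σd² / [n(n²−1)] = 1 − 6×62 / (8×63) = 1 − 372/504 ≈ 0.2619

0.2619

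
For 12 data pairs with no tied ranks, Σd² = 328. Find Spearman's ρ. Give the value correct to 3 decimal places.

ρ = 1 − 6Σd² / [n(n²−1)] = 1 − 6×328 / (12×143)
  = 1 − 1968/1716 = 1 − 1.1469 ≈ -0.147

-0.147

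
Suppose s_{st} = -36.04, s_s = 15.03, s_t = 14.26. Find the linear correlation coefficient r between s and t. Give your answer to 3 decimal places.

r = Cov(s,t) / (s_s · s_t) = -36.04 / (15.03 × 14.26)
  = -36.04 / 214.3278 ≈ -0.168

-0.168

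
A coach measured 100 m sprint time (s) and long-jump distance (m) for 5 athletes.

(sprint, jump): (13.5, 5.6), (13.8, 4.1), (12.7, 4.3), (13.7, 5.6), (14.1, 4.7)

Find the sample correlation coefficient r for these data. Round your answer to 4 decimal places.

n = 5, Σx = 67.8, Σy = 24.3, Σx² = 920.48, Σy² = 120.11, Σxy = 329.78
nΣxy − ΣxΣy = 1648.9 − 1647.54 = 1.36
nΣx² − (Σx)² = 4602.4 − 4596.84 = 5.56; nΣy² − (Σy)² = 600.55 − 590.49 = 10.06
r = 1.36 / √(5.56 × 10.06) = 1.36 / 7.4789 ≈ 0.1818

0.1818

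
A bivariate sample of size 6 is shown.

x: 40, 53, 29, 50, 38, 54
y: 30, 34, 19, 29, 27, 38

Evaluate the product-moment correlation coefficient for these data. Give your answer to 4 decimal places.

0.9108

n = 6, Σx = 264, Σy = 177, Σx² = 12110, Σy² = 5431, Σxy = 8081
nΣxy − ΣxΣy = 48486 − 46728 = 1758
nΣx² − (Σx)² = 72660 − 69696 = 2964; nΣy² − (Σy)² = 32586 − 31329 = 1257
r = 1758 / √(2964 × 1257) = 1758 / 1930.2197 ≈ 0.9108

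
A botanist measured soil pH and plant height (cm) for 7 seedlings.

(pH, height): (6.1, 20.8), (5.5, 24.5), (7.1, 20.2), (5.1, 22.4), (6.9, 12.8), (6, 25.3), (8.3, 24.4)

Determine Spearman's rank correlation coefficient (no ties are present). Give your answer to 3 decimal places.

Rank pH: 4, 2, 6, 1, 5, 3, 7
Rank height: 3, 6, 2, 4, 1, 7, 5
d = rank(pH) − rank(height): 1, -4, 4, -3, 4, -4, 2; Σd² = 78
ρ = 1 − 6Σd² / [n(n²−1)] = 1 − 6×78 / (7×48) = 1 − 468/336 ≈ -0.393

-0.393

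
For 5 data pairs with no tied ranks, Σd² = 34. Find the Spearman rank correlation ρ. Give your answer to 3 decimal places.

ρ = 1 − 6Σd² / [n(n²−1)] = 1 − 6×34 / (5×24)
  = 1 − 204/120 = 1 − 1.7000 ≈ -0.700

-0.700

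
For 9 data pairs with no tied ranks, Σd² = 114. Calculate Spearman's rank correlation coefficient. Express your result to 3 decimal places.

ρ = 1 − 6Σd² / [n(n²−1)] = 1 − 6×114 / (9×80)
  = 1 − 684/720 = 1 − 0.9500 ≈ 0.050

0.050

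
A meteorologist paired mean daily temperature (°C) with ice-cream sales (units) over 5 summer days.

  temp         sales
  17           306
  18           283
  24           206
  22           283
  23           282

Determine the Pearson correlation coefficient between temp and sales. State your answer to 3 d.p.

n = 5, Σx = 104, Σy = 1360, Σx² = 2202, Σy² = 375774, Σxy = 27952
nΣxy − ΣxΣy = 139760 − 141440 = -1680
nΣx² − (Σx)² = 11010 − 10816 = 194; nΣy² − (Σy)² = 1878870 − 1849600 = 29270
r = -1680 / √(194 × 29270) = -1680 / 2382.9352 ≈ -0.705

-0.705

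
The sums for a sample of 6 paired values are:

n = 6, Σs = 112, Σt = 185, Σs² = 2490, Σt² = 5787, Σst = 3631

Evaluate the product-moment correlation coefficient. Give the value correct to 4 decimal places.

r = (nΣst − ΣsΣt) / √[(nΣs² − (Σs)²)(nΣt² − (Σt)²)]
Numerator: 6×3631 − 112×185 = 1066
Denominator: √[(14940 − 12544)(34722 − 34225)] = √[2396 × 497] = 1091.2433
r = 1066 / 1091.2433 ≈ 0.9769

0.9769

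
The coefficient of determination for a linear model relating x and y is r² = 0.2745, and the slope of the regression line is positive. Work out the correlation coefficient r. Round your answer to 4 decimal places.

0.5239

|r| = √0.2745 = 0.5239
The association is positive, so r = 0.5239.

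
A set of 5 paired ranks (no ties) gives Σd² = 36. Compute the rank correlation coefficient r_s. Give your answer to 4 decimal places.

-0.8000

ρ = 1 − 6Σd² / [n(n²−1)] = 1 − 6×36 / (5×24)
  = 1 − 216/120 = 1 − 1.80000 ≈ -0.8000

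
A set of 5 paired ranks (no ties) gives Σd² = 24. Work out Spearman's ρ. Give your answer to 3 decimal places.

ρ = 1 − 6Σd² / [n(n²−1)] = 1 − 6×24 / (5×24)
  = 1 − 144/120 = 1 − 1.2000 ≈ -0.200

-0.200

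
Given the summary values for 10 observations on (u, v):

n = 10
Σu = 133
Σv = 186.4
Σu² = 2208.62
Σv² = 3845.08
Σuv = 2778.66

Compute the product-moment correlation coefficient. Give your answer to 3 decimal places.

r = (nΣuv − ΣuΣv) / √[(nΣu² − (Σu)²)(nΣv² − (Σv)²)]
Numerator: 10×2778.66 − 133×186.4 = 2995.4
Denominator: √[(22086.2 − 17689)(38450.8 − 34744.96)] = √[4397.2 × 3705.84] = 4036.7462
r = 2995.4 / 4036.7462 ≈ 0.742

0.742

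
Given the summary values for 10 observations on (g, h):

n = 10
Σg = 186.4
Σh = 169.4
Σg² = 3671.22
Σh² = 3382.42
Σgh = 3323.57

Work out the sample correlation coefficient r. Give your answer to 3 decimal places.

0.523

r = (nΣgh − ΣgΣh) / √[(nΣg² − (Σg)²)(nΣh² − (Σh)²)]
Numerator: 10×3323.57 − 186.4×169.4 = 1659.54
Denominator: √[(36712.2 − 34744.96)(33824.2 − 28696.36)] = √[1967.24 × 5127.84] = 3176.1127
r = 1659.54 / 3176.1127 ≈ 0.523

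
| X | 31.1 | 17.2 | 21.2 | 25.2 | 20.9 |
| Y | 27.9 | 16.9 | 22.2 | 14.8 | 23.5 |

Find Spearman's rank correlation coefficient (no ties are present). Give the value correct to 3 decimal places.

Rank X: 5, 1, 3, 4, 2
Rank Y: 5, 2, 3, 1, 4
d = rank(X) − rank(Y): 0, -1, 0, 3, -2; Σd² = 14
ρ = 1 − 6Σd² / [n(n²−1)] = 1 − 6×14 / (5×24) = 1 − 84/120 ≈ 0.300

0.300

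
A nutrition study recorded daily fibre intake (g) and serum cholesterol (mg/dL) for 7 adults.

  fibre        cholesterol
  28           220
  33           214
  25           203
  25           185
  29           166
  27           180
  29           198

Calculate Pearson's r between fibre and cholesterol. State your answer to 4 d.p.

n = 7, Σx = 196, Σy = 1366, Σx² = 5534, Σy² = 268790, Σxy = 38338
nΣxy − ΣxΣy = 268366 − 267736 = 630
nΣx² − (Σx)² = 38738 − 38416 = 322; nΣy² − (Σy)² = 1881530 − 1865956 = 15574
r = 630 / √(322 × 15574) = 630 / 2239.3812 ≈ 0.2813

0.2813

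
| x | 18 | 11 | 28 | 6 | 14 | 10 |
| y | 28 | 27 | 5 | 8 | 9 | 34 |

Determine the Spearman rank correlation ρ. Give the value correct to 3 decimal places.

-0.257

Rank x: 5, 3, 6, 1, 4, 2
Rank y: 5, 4, 1, 2, 3, 6
d = rank(x) − rank(y): 0, -1, 5, -1, 1, -4; Σd² = 44
ρ = 1 − 6Σd² / [n(n²−1)] = 1 − 6×44 / (6×35) = 1 − 264/210 ≈ -0.257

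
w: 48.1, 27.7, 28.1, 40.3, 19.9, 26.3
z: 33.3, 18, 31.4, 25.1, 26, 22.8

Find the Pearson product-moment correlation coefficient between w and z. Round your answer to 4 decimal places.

0.4862

n = 6, Σw = 190.4, Σz = 156.6, Σw² = 6582.3, Σz² = 4244.7, Σwz = 5111.24
nΣwz − ΣwΣz = 30667.44 − 29816.64 = 850.8
nΣw² − (Σw)² = 39493.8 − 36252.16 = 3241.64; nΣz² − (Σz)² = 25468.2 − 24523.56 = 944.64
r = 850.8 / √(3241.64 × 944.64) = 850.8 / 1749.9094 ≈ 0.4862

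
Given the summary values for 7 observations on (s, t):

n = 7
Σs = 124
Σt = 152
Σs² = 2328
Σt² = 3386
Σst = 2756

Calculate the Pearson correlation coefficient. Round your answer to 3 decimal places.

0.599

r = (nΣst − ΣsΣt) / √[(nΣs² − (Σs)²)(nΣt² − (Σt)²)]
Numerator: 7×2756 − 124×152 = 444
Denominator: √[(16296 − 15376)(23702 − 23104)] = √[920 × 598] = 741.7277
r = 444 / 741.7277 ≈ 0.599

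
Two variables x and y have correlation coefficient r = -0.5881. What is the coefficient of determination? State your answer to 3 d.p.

0.346

r² = (-0.5881)² = 0.346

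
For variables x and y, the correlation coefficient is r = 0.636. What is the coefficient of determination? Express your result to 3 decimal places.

r² = (0.636)² = 0.404

0.404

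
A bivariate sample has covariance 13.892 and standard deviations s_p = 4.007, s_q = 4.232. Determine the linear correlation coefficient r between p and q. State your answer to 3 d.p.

r = Cov(p,q) / (s_p · s_q) = 13.892 / (4.007 × 4.232)
  = 13.892 / 16.9576 ≈ 0.819

0.819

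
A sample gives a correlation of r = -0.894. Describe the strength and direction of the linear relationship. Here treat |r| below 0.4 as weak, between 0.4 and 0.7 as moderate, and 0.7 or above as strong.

r = -0.894 < 0 so the relationship is negative.
|r| = 0.894, which falls in the strong range.

strong negative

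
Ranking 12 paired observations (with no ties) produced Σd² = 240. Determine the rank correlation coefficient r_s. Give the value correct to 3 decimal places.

0.161

ρ = 1 − 6Σd² / [n(n²−1)] = 1 − 6×240 / (12×143)
  = 1 − 1440/1716 = 1 − 0.8392 ≈ 0.161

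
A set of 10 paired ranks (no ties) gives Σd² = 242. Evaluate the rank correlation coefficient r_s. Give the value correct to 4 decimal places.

ρ = 1 − 6Σd² / [n(n²−1)] = 1 − 6×242 / (10×99)
  = 1 − 1452/990 = 1 − 1.46667 ≈ -0.4667

-0.4667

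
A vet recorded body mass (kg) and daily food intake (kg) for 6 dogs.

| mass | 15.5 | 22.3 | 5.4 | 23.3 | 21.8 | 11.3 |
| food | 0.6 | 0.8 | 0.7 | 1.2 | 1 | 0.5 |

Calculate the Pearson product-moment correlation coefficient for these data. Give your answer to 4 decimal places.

0.7084

n = 6, Σx = 99.6, Σy = 4.8, Σx² = 1912.52, Σy² = 4.18, Σxy = 86.33
nΣxy − ΣxΣy = 517.98 − 478.08 = 39.9
nΣx² − (Σx)² = 11475.12 − 9920.16 = 1554.96; nΣy² − (Σy)² = 25.08 − 23.04 = 2.04
r = 39.9 / √(1554.96 × 2.04) = 39.9 / 56.3216 ≈ 0.7084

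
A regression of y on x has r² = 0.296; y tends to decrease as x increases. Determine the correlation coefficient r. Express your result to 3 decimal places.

-0.544

|r| = √0.296 = 0.544
The association is negative, so r = −0.544.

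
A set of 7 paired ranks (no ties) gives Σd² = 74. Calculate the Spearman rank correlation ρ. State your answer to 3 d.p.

-0.321

ρ = 1 − 6Σd² / [n(n²−1)] = 1 − 6×74 / (7×48)
  = 1 − 444/336 = 1 − 1.3214 ≈ -0.321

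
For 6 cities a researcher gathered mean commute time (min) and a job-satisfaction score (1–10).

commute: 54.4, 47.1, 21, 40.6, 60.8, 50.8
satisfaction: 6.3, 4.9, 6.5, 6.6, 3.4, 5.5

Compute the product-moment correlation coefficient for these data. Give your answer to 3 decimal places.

n = 6, Σx = 274.7, Σy = 33.2, Σx² = 13544.41, Σy² = 191.32, Σxy = 1464.09
nΣxy − ΣxΣy = 8784.54 − 9120.04 = -335.5
nΣx² − (Σx)² = 81266.46 − 75460.09 = 5806.37; nΣy² − (Σy)² = 1147.92 − 1102.24 = 45.68
r = -335.5 / √(5806.37 × 45.68) = -335.5 / 515.0097 ≈ -0.651

-0.651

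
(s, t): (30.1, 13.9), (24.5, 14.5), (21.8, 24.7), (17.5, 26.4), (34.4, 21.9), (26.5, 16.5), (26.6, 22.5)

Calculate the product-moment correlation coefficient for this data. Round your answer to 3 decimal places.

-0.453

n = 7, Σs = 181.4, Σt = 140.4, Σs² = 4880.92, Σt² = 2968.62, Σst = 3563.21
nΣst − ΣsΣt = 24942.47 − 25468.56 = -526.09
nΣs² − (Σs)² = 34166.44 − 32905.96 = 1260.48; nΣt² − (Σt)² = 20780.34 − 19712.16 = 1068.18
r = -526.09 / √(1260.48 × 1068.18) = -526.09 / 1160.3532 ≈ -0.453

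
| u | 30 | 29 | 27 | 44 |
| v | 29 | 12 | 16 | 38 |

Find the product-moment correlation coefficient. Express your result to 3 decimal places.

n = 4, Σu = 130, Σv = 95, Σu² = 4406, Σv² = 2685, Σuv = 3322
nΣuv − ΣuΣv = 13288 − 12350 = 938
nΣu² − (Σu)² = 17624 − 16900 = 724; nΣv² − (Σv)² = 10740 − 9025 = 1715
r = 938 / √(724 × 1715) = 938 / 1114.2980 ≈ 0.842

0.842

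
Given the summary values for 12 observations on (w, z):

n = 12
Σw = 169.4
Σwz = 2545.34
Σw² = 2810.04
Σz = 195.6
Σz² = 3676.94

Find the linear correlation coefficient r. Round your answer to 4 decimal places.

r = (nΣwz − ΣwΣz) / √[(nΣw² − (Σw)²)(nΣz² − (Σz)²)]
Numerator: 12×2545.34 − 169.4×195.6 = -2590.56
Denominator: √[(33720.48 − 28696.36)(44123.28 − 38259.36)] = √[5024.12 × 5863.92] = 5427.8023
r = -2590.56 / 5427.8023 ≈ -0.4773

-0.4773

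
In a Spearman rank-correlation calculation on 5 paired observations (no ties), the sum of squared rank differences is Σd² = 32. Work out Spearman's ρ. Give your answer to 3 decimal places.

ρ = 1 − 6Σd² / [n(n²−1)] = 1 − 6×32 / (5×24)
  = 1 − 192/120 = 1 − 1.6000 ≈ -0.600

-0.600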